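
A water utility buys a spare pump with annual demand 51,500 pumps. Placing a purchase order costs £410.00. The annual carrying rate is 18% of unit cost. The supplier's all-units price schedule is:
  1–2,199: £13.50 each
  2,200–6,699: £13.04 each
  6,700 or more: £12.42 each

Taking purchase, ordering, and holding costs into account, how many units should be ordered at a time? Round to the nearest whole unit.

Holding cost per unit per year at price C is H = 0.18·C.
For each price level, check whether its EOQ is feasible; otherwise the best quantity at that price is the breakpoint.
Tier 1 (£13.50): EOQ = 4168.8 exceeds tier's upper bound 2199, so this tier is dominated.
EOQ at £13.04 = 4241.7 (feasible in tier 2): TC = 51,500×£13.04 + (51,500/4241.7)×410 + (4241.7/2)×0.18×£13.04 = £681,516.02.
EOQ at £12.42 = 4346.2 < 6700, so use break Q=6700: TC = 51,500×£12.42 + (51,500/6700.0)×410 + (6700.0/2)×0.18×£12.42 = £650,270.75.
Lowest total cost is £650,270.75 at Q = 6700.0.

Q* ≈ 6,700 pumps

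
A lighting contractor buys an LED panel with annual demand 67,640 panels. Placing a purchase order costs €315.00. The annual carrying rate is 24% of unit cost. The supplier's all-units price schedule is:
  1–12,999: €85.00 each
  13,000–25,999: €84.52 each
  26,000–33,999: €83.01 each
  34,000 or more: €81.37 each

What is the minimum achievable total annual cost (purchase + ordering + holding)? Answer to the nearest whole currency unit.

Holding cost per unit per year at price C is H = 0.24·C.
For each price level, check whether its EOQ is feasible; otherwise the best quantity at that price is the breakpoint.
EOQ at €85.00 = 1445.3 (feasible in tier 1): TC = 67,640×€85.00 + (67,640/1445.3)×315 + (1445.3/2)×0.24×€85.00 = €5,778,884.05.
EOQ at €84.52 = 1449.4 < 13000, so use break Q=13000: TC = 67,640×€84.52 + (67,640/13000.0)×315 + (13000.0/2)×0.24×€84.52 = €5,850,422.97.
EOQ at €83.01 = 1462.5 < 26000, so use break Q=26000: TC = 67,640×€83.01 + (67,640/26000.0)×315 + (26000.0/2)×0.24×€83.01 = €5,874,607.08.
EOQ at €81.37 = 1477.2 < 34000, so use break Q=34000: TC = 67,640×€81.37 + (67,640/34000.0)×315 + (34000.0/2)×0.24×€81.37 = €5,836,483.06.
Lowest total cost among the candidates is at Q = 1445.3.

TC* ≈ €5,778,884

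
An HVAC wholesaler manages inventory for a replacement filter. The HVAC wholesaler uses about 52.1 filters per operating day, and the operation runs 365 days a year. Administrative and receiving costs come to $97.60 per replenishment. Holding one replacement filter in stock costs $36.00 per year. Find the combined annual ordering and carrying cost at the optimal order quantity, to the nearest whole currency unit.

Annual demand D = 52.1 × 365 = 19,016.5.
Q* = √(2DS/H) = √(2 × 19,016.5 × 97.6 / 36) ≈ 321.11.
At the optimum the two cost components are equal, so total cost = 2·(Q*/2)H = Q*·H.
Minimum total = √(2DSH) = √(2 × 19,016.5 × 97.6 × 36) ≈ 11559.963.

TC* ≈ $11,560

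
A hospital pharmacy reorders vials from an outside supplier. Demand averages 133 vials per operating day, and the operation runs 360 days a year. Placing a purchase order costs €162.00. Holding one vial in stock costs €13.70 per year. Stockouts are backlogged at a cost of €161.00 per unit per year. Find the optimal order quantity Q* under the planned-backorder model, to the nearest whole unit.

Annual demand D = 133 × 360 = 47,880.
With planned backorders, Q* = √(2DS/H) · √((H+B)/B).
√(2DS/H) = √(2 × 47,880 × 162 / 13.7) = 1064.117.
√((H+B)/B) = √((13.7+161)/161) = 1.0417.
Q* ≈ 1108.467.

Q* ≈ 1,108 vials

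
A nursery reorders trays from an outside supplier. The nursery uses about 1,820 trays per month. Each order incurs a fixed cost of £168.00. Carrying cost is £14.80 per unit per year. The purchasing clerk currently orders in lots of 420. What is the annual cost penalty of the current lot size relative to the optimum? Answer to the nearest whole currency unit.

Annual demand D = 1,820 × 12 = 21,840.
EOQ = √(2DS/H) = √(2 × 21,840 × 168 / 14.8) ≈ 704.15.
Cost at Q* = (D/Q*)S + (Q*/2)H = √(2DSH) ≈ £10,421.42.
Cost at Q = 420: (21,840/420)×168 + (420/2)×14.8 = £8,736.00 + £3,108.00 = £11,844.00.
Excess = £11,844.00 − £10,421.42 = £1,422.58.

Extra cost ≈ £1,423 per year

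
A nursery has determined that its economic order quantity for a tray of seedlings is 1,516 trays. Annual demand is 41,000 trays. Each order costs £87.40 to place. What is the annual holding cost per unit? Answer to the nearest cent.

H ≈ £3.12

Invert the EOQ relation Q*² = 2DS/H.
From Q* = √(2DS/H): H = 2DS / Q*² = 2 × 41,000 × 87.4 / 1,516² = 3.1184.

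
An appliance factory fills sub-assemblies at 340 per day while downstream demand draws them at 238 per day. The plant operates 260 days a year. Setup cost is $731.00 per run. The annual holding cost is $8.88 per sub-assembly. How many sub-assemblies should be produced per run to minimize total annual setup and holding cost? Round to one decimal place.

Q* ≈ 5,827.5 sub-assemblies

Annual demand D = 238 × 260 = 61,880.
Production build-up factor (1 − d/p) = 1 − 238/340 = 0.3000.
Q* = √(2DS / (H(1 − d/p))) = √(2 × 61,880 × 731 / (8.88 × 0.3000)).
= √(90,468,560 / 2.664) ≈ 5827.493.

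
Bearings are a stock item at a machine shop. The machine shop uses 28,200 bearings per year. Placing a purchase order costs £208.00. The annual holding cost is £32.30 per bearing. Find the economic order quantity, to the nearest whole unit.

EOQ = √(2DS / H) = √(2 × 28,200 × 208 / 32.3).
= √(11,731,200 / 32.3) = √363,195.0464 ≈ 602.657.

Q* ≈ 603 bearings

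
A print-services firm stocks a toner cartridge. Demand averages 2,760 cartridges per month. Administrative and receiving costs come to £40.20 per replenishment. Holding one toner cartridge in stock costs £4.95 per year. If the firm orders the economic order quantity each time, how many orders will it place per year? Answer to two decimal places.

N ≈ 45.16 orders per year

Annual demand D = 2,760 × 12 = 33,120.
EOQ = √(2DS/H) = √(2 × 33,120 × 40.2 / 4.95) ≈ 733.45.
Orders per year = D / Q* = 33,120 / 733.45 ≈ 45.156.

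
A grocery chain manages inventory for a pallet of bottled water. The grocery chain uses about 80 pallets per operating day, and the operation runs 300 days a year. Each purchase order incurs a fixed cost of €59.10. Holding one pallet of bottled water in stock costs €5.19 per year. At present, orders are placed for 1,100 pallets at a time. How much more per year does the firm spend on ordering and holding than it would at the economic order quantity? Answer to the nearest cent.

Extra cost ≈ €306.90 per year

Annual demand D = 80 × 300 = 24,000.
EOQ = √(2DS/H) = √(2 × 24,000 × 59.1 / 5.19) ≈ 739.32.
Cost at Q* = (D/Q*)S + (Q*/2)H = √(2DSH) ≈ €3,837.06.
Cost at Q = 1,100: (24,000/1,100)×59.1 + (1,100/2)×5.19 = €1,289.45 + €2,854.50 = €4,143.95.
Excess = €4,143.95 − €3,837.06 = €306.90.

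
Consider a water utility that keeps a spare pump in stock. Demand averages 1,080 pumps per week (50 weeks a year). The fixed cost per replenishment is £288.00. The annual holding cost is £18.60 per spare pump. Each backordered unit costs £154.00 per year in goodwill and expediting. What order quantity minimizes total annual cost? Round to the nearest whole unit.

Q* ≈ 1,369 pumps

Annual demand D = 1,080 × 50 = 54,000.
With planned backorders, Q* = √(2DS/H) · √((H+B)/B).
√(2DS/H) = √(2 × 54,000 × 288 / 18.6) = 1293.158.
√((H+B)/B) = √((18.6+154)/154) = 1.0587.
Q* ≈ 1369.026.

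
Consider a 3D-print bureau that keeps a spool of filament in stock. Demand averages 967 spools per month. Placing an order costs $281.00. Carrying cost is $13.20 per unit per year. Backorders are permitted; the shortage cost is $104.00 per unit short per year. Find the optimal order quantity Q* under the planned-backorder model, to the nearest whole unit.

Q* ≈ 746 spools

Annual demand D = 967 × 12 = 11,604.
With planned backorders, Q* = √(2DS/H) · √((H+B)/B).
√(2DS/H) = √(2 × 11,604 × 281 / 13.2) = 702.886.
√((H+B)/B) = √((13.2+104)/104) = 1.0616.
Q* ≈ 746.160.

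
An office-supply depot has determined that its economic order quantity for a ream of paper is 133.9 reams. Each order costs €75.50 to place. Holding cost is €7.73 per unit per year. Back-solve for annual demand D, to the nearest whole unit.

D ≈ 918 reams per year

Squaring Q* = √(2DS/H) gives Q*² = 2DS/H.
From Q* = √(2DS/H): D = Q*²H / (2S) = 133.9² × 7.73 / (2 × 75.5) = 917.833.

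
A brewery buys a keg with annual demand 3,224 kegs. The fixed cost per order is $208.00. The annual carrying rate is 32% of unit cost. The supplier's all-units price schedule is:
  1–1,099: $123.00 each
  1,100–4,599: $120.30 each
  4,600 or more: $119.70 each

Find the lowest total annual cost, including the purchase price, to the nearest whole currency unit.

Holding cost per unit per year at price C is H = 0.32·C.
Evaluate total cost at each tier's feasible EOQ or, if the EOQ is below the tier, at the tier's minimum quantity.
EOQ at $123.00 = 184.6 (feasible in tier 1): TC = 3,224×$123.00 + (3,224/184.6)×208 + (184.6/2)×0.32×$123.00 = $403,817.60.
EOQ at $120.30 = 186.7 < 1100, so use break Q=1100: TC = 3,224×$120.30 + (3,224/1100.0)×208 + (1100.0/2)×0.32×$120.30 = $409,629.63.
EOQ at $119.70 = 187.1 < 4600, so use break Q=4600: TC = 3,224×$119.70 + (3,224/4600.0)×208 + (4600.0/2)×0.32×$119.70 = $474,157.78.
Lowest total cost among the candidates is at Q = 184.6.

TC* ≈ $403,818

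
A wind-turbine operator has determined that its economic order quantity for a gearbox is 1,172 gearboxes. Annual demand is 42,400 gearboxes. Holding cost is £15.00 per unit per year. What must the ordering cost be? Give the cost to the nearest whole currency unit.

Invert the EOQ relation Q*² = 2DS/H.
From Q* = √(2DS/H): S = Q*²H / (2D) = 1,172² × 15 / (2 × 42,400) = 242.9689.

S ≈ £243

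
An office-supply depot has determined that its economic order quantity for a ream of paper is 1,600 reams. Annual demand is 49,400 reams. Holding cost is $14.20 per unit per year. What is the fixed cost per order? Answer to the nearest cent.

S ≈ $367.94

Squaring Q* = √(2DS/H) gives Q*² = 2DS/H.
From Q* = √(2DS/H): S = Q*²H / (2D) = 1,600² × 14.2 / (2 × 49,400) = 367.9352.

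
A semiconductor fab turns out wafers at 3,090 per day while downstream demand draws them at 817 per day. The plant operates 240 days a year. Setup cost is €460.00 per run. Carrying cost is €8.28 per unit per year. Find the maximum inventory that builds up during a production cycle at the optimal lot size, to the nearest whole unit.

Annual demand D = 817 × 240 = 196,080.
Production build-up factor (1 − d/p) = 1 − 817/3,090 = 0.7356.
Q* = √(2DS / (H(1 − d/p))) = √(2 × 196,080 × 460 / (8.28 × 0.7356)).
= √(180,393,600 / 6.0908) ≈ 5442.205.
Maximum inventory = Q*(1 − d/p) = 5442.205 × 0.7356 ≈ 4003.279.

I_max ≈ 4,003 wafers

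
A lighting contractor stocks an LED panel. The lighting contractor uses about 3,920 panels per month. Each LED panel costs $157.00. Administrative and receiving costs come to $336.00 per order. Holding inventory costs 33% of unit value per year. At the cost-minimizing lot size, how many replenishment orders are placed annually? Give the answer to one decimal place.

N ≈ 60.2 orders per year

Annual demand D = 3,920 × 12 = 47,040.
Holding cost H = 0.33 × $157.00 = $51.8100 per unit per year.
EOQ = √(2DS/H) = √(2 × 47,040 × 336 / 51.81) ≈ 781.11.
Orders per year = D / Q* = 47,040 / 781.11 ≈ 60.222.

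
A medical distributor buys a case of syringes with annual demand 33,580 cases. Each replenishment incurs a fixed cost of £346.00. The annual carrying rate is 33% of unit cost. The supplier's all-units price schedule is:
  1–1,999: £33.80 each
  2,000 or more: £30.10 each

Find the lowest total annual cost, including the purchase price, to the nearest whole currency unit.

TC* ≈ £1,026,500

Holding cost per unit per year at price C is H = 0.33·C.
Evaluate total cost at each tier's feasible EOQ or, if the EOQ is below the tier, at the tier's minimum quantity.
EOQ at £33.80 = 1443.4 (feasible in tier 1): TC = 33,580×£33.80 + (33,580/1443.4)×346 + (1443.4/2)×0.33×£33.80 = £1,151,103.36.
EOQ at £30.10 = 1529.5 < 2000, so use break Q=2000: TC = 33,580×£30.10 + (33,580/2000.0)×346 + (2000.0/2)×0.33×£30.10 = £1,026,500.34.
Lowest total cost among the candidates is at Q = 2000.0.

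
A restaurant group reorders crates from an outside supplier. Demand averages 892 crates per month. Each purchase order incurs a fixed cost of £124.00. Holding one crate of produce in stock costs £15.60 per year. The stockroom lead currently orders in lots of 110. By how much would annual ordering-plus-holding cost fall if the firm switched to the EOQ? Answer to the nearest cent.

Extra cost ≈ £6,489.14 per year

Annual demand D = 892 × 12 = 10,704.
EOQ = √(2DS/H) = √(2 × 10,704 × 124 / 15.6) ≈ 412.51.
Cost at Q* = (D/Q*)S + (Q*/2)H = √(2DSH) ≈ £6,435.19.
Cost at Q = 110: (10,704/110)×124 + (110/2)×15.6 = £12,066.33 + £858.00 = £12,924.33.
Excess = £12,924.33 − £6,435.19 = £6,489.14.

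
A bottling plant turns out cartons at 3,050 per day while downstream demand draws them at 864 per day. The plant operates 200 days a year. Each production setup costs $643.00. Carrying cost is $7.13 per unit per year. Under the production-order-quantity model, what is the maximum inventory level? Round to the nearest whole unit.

I_max ≈ 4,726 cartons

Annual demand D = 864 × 200 = 172,800.
Production build-up factor (1 − d/p) = 1 − 864/3,050 = 0.7167.
Q* = √(2DS / (H(1 − d/p))) = √(2 × 172,800 × 643 / (7.13 × 0.7167)).
= √(222,220,800 / 5.1102) ≈ 6594.357.
Maximum inventory = Q*(1 − d/p) = 6594.357 × 0.7167 ≈ 4726.316.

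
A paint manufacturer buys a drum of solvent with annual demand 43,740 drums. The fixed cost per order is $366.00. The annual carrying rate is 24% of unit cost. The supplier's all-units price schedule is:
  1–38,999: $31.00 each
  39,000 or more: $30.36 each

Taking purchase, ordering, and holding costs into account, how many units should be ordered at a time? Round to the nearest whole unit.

Holding cost per unit per year at price C is H = 0.24·C.
For each price level, check whether its EOQ is feasible; otherwise the best quantity at that price is the breakpoint.
EOQ at $31.00 = 2074.5 (feasible in tier 1): TC = 43,740×$31.00 + (43,740/2074.5)×366 + (2074.5/2)×0.24×$31.00 = $1,371,374.10.
EOQ at $30.36 = 2096.2 < 39000, so use break Q=39000: TC = 43,740×$30.36 + (43,740/39000.0)×366 + (39000.0/2)×0.24×$30.36 = $1,470,441.68.
Lowest total cost is $1,371,374.10 at Q = 2074.5.

Q* ≈ 2,074 drums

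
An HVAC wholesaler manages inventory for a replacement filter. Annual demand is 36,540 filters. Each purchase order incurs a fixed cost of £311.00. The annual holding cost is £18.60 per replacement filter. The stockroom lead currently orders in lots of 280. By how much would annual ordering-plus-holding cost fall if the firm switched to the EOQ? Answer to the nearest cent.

EOQ = √(2DS/H) = √(2 × 36,540 × 311 / 18.6) ≈ 1105.41.
Cost at Q* = (D/Q*)S + (Q*/2)H = √(2DSH) ≈ £20,560.61.
Cost at Q = 280: (36,540/280)×311 + (280/2)×18.6 = £40,585.50 + £2,604.00 = £43,189.50.
Excess = £43,189.50 − £20,560.61 = £22,628.89.

Extra cost ≈ £22,628.89 per year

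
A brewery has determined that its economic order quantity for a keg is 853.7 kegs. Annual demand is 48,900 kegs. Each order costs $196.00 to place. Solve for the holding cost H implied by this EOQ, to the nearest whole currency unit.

H ≈ $26

Invert the EOQ relation Q*² = 2DS/H.
From Q* = √(2DS/H): H = 2DS / Q*² = 2 × 48,900 × 196 / 853.7² = 26.3017.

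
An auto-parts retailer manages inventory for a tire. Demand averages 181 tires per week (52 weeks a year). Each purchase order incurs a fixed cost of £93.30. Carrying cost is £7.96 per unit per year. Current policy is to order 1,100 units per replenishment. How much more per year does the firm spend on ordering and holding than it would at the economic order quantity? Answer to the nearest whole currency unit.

Annual demand D = 181 × 52 = 9,412.
EOQ = √(2DS/H) = √(2 × 9,412 × 93.3 / 7.96) ≈ 469.72.
Cost at Q* = (D/Q*)S + (Q*/2)H = √(2DSH) ≈ £3,738.98.
Cost at Q = 1,100: (9,412/1,100)×93.3 + (1,100/2)×7.96 = £798.31 + £4,378.00 = £5,176.31.
Excess = £5,176.31 − £3,738.98 = £1,437.33.

Extra cost ≈ £1,437 per year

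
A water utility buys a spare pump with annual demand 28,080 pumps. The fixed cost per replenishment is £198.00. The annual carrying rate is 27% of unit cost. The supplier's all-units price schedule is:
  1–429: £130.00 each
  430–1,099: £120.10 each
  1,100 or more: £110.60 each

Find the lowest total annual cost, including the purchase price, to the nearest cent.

TC* ≈ £3,127,126.50

Holding cost per unit per year at price C is H = 0.27·C.
For each price level, check whether its EOQ is feasible; otherwise the best quantity at that price is the breakpoint.
Tier 1 (£130.00): EOQ = 562.8 exceeds tier's upper bound 429, so this tier is dominated.
EOQ at £120.10 = 585.6 (feasible in tier 2): TC = 28,080×£120.10 + (28,080/585.6)×198 + (585.6/2)×0.27×£120.10 = £3,391,396.89.
EOQ at £110.60 = 610.2 < 1100, so use break Q=1100: TC = 28,080×£110.60 + (28,080/1100.0)×198 + (1100.0/2)×0.27×£110.60 = £3,127,126.50.
Lowest total cost among the candidates is at Q = 1100.0.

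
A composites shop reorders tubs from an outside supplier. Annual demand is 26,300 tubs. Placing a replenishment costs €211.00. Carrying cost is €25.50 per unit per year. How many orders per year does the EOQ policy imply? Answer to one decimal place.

N ≈ 39.9 orders per year

The optimal lot size = √(2DS/H) = √(2 × 26,300 × 211 / 25.5) ≈ 659.73.
Orders per year = D / Q* = 26,300 / 659.73 ≈ 39.865.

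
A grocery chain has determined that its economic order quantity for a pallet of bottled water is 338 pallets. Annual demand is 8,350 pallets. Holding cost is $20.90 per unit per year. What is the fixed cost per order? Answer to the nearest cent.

Squaring Q* = √(2DS/H) gives Q*² = 2DS/H.
From Q* = √(2DS/H): S = Q*²H / (2D) = 338² × 20.9 / (2 × 8,350) = 142.9760.

S ≈ $142.98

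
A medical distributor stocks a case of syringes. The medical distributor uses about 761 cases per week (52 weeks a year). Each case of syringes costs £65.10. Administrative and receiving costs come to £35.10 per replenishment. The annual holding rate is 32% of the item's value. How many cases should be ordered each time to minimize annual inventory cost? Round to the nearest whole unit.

Q* ≈ 365 cases

Annual demand D = 761 × 52 = 39,572.
Holding cost H = 0.32 × £65.10 = £20.8320 per unit per year.
EOQ = √(2DS / H) = √(2 × 39,572 × 35.1 / 20.832).
= √(2,777,954.4 / 20.832) = √133,350.3456 ≈ 365.172.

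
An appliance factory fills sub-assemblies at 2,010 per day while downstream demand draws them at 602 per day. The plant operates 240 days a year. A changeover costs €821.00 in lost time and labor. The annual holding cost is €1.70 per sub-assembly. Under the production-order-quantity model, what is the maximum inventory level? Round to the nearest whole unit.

I_max ≈ 9,887 sub-assemblies

Annual demand D = 602 × 240 = 144,480.
Production build-up factor (1 − d/p) = 1 − 602/2,010 = 0.7005.
Q* = √(2DS / (H(1 − d/p))) = √(2 × 144,480 × 821 / (1.7 × 0.7005)).
= √(237,236,160 / 1.1908) ≈ 14114.409.
Maximum inventory = Q*(1 − d/p) = 14114.409 × 0.7005 ≈ 9887.108.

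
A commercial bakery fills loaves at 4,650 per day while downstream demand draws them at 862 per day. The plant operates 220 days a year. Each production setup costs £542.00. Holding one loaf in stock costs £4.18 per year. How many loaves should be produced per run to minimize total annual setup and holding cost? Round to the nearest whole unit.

Annual demand D = 862 × 220 = 189,640.
Production build-up factor (1 − d/p) = 1 − 862/4,650 = 0.8146.
Q* = √(2DS / (H(1 − d/p))) = √(2 × 189,640 × 542 / (4.18 × 0.8146)).
= √(205,569,760 / 3.4051) ≈ 7769.856.

Q* ≈ 7,770 loaves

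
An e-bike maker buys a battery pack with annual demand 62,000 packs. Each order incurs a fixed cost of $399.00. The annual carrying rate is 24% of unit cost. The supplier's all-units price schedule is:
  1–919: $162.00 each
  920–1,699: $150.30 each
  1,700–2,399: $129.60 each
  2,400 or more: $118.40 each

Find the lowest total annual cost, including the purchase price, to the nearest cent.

Holding cost per unit per year at price C is H = 0.24·C.
Candidates are each tier's EOQ (if it falls in that tier) and each price-break quantity.
Tier 1 ($162.00): EOQ = 1128.1 exceeds tier's upper bound 919, so this tier is dominated.
EOQ at $150.30 = 1171.1 (feasible in tier 2): TC = 62,000×$150.30 + (62,000/1171.1)×399 + (1171.1/2)×0.24×$150.30 = $9,360,845.69.
EOQ at $129.60 = 1261.2 < 1700, so use break Q=1700: TC = 62,000×$129.60 + (62,000/1700.0)×399 + (1700.0/2)×0.24×$129.60 = $8,076,190.16.
EOQ at $118.40 = 1319.5 < 2400, so use break Q=2400: TC = 62,000×$118.40 + (62,000/2400.0)×399 + (2400.0/2)×0.24×$118.40 = $7,385,206.70.
Lowest total cost among the candidates is at Q = 2400.0.

TC* ≈ $7,385,206.70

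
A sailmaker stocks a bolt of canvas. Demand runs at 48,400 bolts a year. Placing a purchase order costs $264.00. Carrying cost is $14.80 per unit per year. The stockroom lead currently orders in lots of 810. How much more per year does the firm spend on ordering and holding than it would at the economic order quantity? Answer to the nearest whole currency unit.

EOQ = √(2DS/H) = √(2 × 48,400 × 264 / 14.8) ≈ 1314.04.
Cost at Q* = (D/Q*)S + (Q*/2)H = √(2DSH) ≈ $19,447.80.
Cost at Q = 810: (48,400/810)×264 + (810/2)×14.8 = $15,774.81 + $5,994.00 = $21,768.81.
Excess = $21,768.81 − $19,447.80 = $2,321.01.

Extra cost ≈ $2,321 per year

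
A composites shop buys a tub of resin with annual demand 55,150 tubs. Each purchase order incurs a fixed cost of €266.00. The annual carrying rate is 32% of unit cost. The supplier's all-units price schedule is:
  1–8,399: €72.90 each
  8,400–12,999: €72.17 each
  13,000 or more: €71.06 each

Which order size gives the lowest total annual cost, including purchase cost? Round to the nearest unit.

Q* ≈ 1,121 tubs

Holding cost per unit per year at price C is H = 0.32·C.
Candidates are each tier's EOQ (if it falls in that tier) and each price-break quantity.
EOQ at €72.90 = 1121.5 (feasible in tier 1): TC = 55,150×€72.90 + (55,150/1121.5)×266 + (1121.5/2)×0.32×€72.90 = €4,046,596.78.
EOQ at €72.17 = 1127.1 < 8400, so use break Q=8400: TC = 55,150×€72.17 + (55,150/8400.0)×266 + (8400.0/2)×0.32×€72.17 = €4,078,918.40.
EOQ at €71.06 = 1135.9 < 13000, so use break Q=13000: TC = 55,150×€71.06 + (55,150/13000.0)×266 + (13000.0/2)×0.32×€71.06 = €4,067,892.25.
Lowest total cost is €4,046,596.78 at Q = 1121.5.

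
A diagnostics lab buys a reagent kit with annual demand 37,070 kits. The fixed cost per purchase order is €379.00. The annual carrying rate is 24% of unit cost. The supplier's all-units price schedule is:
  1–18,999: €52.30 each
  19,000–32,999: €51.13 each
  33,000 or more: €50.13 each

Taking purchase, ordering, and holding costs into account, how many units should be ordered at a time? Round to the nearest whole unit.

Q* ≈ 1,496 kits

Holding cost per unit per year at price C is H = 0.24·C.
Candidates are each tier's EOQ (if it falls in that tier) and each price-break quantity.
EOQ at €52.30 = 1496.2 (feasible in tier 1): TC = 37,070×€52.30 + (37,070/1496.2)×379 + (1496.2/2)×0.24×€52.30 = €1,957,541.29.
EOQ at €51.13 = 1513.2 < 19000, so use break Q=19000: TC = 37,070×€51.13 + (37,070/19000.0)×379 + (19000.0/2)×0.24×€51.13 = €2,012,704.95.
EOQ at €50.13 = 1528.2 < 33000, so use break Q=33000: TC = 37,070×€50.13 + (37,070/33000.0)×379 + (33000.0/2)×0.24×€50.13 = €2,057,259.64.
Lowest total cost is €1,957,541.29 at Q = 1496.2.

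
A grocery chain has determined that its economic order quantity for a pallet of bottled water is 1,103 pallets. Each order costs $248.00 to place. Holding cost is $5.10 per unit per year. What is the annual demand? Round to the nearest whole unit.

Invert the EOQ relation Q*² = 2DS/H.
From Q* = √(2DS/H): D = Q*²H / (2S) = 1,103² × 5.1 / (2 × 248) = 12509.488.

D ≈ 12,509 pallets per year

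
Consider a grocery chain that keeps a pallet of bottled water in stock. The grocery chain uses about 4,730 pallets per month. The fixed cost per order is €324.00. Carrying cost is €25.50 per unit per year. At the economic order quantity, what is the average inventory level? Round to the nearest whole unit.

Annual demand D = 4,730 × 12 = 56,760.
EOQ = √(2DS/H) = √(2 × 56,760 × 324 / 25.5) ≈ 1200.99.
Average inventory = Q*/2 ≈ 1200.99 / 2 = 600.494.

Average inventory ≈ 600 pallets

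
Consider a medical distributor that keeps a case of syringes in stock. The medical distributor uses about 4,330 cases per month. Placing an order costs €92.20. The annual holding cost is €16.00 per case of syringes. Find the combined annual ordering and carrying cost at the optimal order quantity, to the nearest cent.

Annual demand D = 4,330 × 12 = 51,960.
Q* = √(2DS/H) = √(2 × 51,960 × 92.2 / 16) ≈ 773.85.
At the optimum the two cost components are equal, so total cost = 2·(Q*/2)H = Q*·H.
Minimum total = √(2DSH) = √(2 × 51,960 × 92.2 × 16) ≈ 12381.550.

TC* ≈ €12,381.55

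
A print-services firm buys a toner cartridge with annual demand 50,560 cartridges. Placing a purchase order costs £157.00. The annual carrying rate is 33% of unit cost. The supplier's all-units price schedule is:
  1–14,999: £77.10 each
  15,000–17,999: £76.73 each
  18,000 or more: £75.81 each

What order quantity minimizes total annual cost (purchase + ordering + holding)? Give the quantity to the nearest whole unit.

Holding cost per unit per year at price C is H = 0.33·C.
Candidates are each tier's EOQ (if it falls in that tier) and each price-break quantity.
EOQ at £77.10 = 789.9 (feasible in tier 1): TC = 50,560×£77.10 + (50,560/789.9)×157 + (789.9/2)×0.33×£77.10 = £3,918,273.98.
EOQ at £76.73 = 791.8 < 15000, so use break Q=15000: TC = 50,560×£76.73 + (50,560/15000.0)×157 + (15000.0/2)×0.33×£76.73 = £4,069,904.74.
EOQ at £75.81 = 796.6 < 18000, so use break Q=18000: TC = 50,560×£75.81 + (50,560/18000.0)×157 + (18000.0/2)×0.33×£75.81 = £4,058,550.30.
Lowest total cost is £3,918,273.98 at Q = 789.9.

Q* ≈ 790 cartridges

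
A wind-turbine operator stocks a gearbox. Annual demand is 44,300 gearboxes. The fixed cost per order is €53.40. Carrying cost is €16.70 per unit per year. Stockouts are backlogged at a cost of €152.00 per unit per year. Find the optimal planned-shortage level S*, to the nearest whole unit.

With planned backorders, Q* = √(2DS/H) · √((H+B)/B).
√(2DS/H) = √(2 × 44,300 × 53.4 / 16.7) = 532.267.
√((H+B)/B) = √((16.7+152)/152) = 1.0535.
Q* ≈ 560.744.
S* = Q* · H/(H+B) = 560.744 × 16.7/168.7 ≈ 55.509.

S* ≈ 56 gearboxes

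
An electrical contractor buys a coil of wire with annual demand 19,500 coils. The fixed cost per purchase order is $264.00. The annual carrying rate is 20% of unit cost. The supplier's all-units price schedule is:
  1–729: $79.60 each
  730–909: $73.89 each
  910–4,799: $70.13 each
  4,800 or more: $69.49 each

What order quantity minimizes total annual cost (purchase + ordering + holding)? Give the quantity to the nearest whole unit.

Holding cost per unit per year at price C is H = 0.20·C.
For each price level, check whether its EOQ is feasible; otherwise the best quantity at that price is the breakpoint.
Tier 1 ($79.60): EOQ = 804.2 exceeds tier's upper bound 729, so this tier is dominated.
EOQ at $73.89 = 834.7 (feasible in tier 2): TC = 19,500×$73.89 + (19,500/834.7)×264 + (834.7/2)×0.20×$73.89 = $1,453,190.08.
EOQ at $70.13 = 856.8 < 910, so use break Q=910: TC = 19,500×$70.13 + (19,500/910.0)×264 + (910.0/2)×0.20×$70.13 = $1,379,573.97.
EOQ at $69.49 = 860.7 < 4800, so use break Q=4800: TC = 19,500×$69.49 + (19,500/4800.0)×264 + (4800.0/2)×0.20×$69.49 = $1,389,482.70.
Lowest total cost is $1,379,573.97 at Q = 910.0.

Q* ≈ 910 coils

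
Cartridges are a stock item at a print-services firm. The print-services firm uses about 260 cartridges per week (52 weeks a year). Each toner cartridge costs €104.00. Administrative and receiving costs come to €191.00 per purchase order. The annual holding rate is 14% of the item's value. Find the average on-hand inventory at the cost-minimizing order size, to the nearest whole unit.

Annual demand D = 260 × 52 = 13,520.
Holding cost H = 0.14 × €104.00 = €14.5600 per unit per year.
EOQ = √(2DS/H) = √(2 × 13,520 × 191 / 14.56) ≈ 595.58.
Average inventory = Q*/2 ≈ 595.58 / 2 = 297.789.

Average inventory ≈ 298 cartridges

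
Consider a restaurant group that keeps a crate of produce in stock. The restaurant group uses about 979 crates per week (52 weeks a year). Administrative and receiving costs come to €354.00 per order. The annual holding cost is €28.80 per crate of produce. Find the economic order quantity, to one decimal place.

Annual demand D = 979 × 52 = 50,908.
EOQ = √(2DS / H) = √(2 × 50,908 × 354 / 28.8).
= √(36,042,864 / 28.8) = √1,251,488.3333 ≈ 1118.699.

Q* ≈ 1,118.7 crates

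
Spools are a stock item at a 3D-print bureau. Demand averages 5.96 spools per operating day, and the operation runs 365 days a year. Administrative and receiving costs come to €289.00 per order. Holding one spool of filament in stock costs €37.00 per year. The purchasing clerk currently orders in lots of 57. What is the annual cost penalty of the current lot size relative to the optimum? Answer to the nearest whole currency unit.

Annual demand D = 5.96 × 365 = 2,175.4.
EOQ = √(2DS/H) = √(2 × 2,175.4 × 289 / 37) ≈ 184.35.
Cost at Q* = (D/Q*)S + (Q*/2)H = √(2DSH) ≈ €6,820.78.
Cost at Q = 57: (2,175.4/57)×289 + (57/2)×37 = €11,029.66 + €1,054.50 = €12,084.16.
Excess = €12,084.16 − €6,820.78 = €5,263.37.

Extra cost ≈ €5,263 per year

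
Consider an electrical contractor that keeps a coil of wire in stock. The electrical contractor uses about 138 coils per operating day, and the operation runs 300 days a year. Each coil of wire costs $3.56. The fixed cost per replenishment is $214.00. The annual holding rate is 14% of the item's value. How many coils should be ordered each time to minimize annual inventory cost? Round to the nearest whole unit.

Q* ≈ 5,963 coils

Annual demand D = 138 × 300 = 41,400.
Holding cost H = 0.14 × $3.56 = $0.4984 per unit per year.
EOQ = √(2DS / H) = √(2 × 41,400 × 214 / 0.4984).
= √(17,719,200 / 0.4984) = √35,552,166.9342 ≈ 5962.564.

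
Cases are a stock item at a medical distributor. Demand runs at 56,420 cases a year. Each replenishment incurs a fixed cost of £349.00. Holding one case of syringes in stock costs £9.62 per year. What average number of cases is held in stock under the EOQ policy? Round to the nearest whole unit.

Average inventory ≈ 1,012 cases

The optimal lot size = √(2DS/H) = √(2 × 56,420 × 349 / 9.62) ≈ 2023.28.
Average inventory = Q*/2 ≈ 2023.28 / 2 = 1011.642.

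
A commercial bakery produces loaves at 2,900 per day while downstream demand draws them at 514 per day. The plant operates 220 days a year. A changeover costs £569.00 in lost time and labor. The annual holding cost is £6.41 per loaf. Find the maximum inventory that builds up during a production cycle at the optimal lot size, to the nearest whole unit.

I_max ≈ 4,064 loaves

Annual demand D = 514 × 220 = 113,080.
Production build-up factor (1 − d/p) = 1 − 514/2,900 = 0.8228.
Q* = √(2DS / (H(1 − d/p))) = √(2 × 113,080 × 569 / (6.41 × 0.8228)).
= √(128,685,040 / 5.2739) ≈ 4939.680.
Maximum inventory = Q*(1 − d/p) = 4939.680 × 0.8228 ≈ 4064.164.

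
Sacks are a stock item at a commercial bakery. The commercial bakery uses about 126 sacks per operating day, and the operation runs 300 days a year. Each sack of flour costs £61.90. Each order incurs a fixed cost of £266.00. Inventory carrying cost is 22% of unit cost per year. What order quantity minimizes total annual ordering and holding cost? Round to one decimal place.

Annual demand D = 126 × 300 = 37,800.
Holding cost H = 0.22 × £61.90 = £13.6180 per unit per year.
EOQ = √(2DS / H) = √(2 × 37,800 × 266 / 13.618).
= √(20,109,600 / 13.618) = √1,476,692.6127 ≈ 1215.192.

Q* ≈ 1,215.2 sacks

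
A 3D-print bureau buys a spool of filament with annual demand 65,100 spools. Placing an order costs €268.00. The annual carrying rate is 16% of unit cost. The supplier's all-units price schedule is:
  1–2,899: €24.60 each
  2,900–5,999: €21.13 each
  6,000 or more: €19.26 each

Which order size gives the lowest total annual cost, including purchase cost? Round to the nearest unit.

Q* ≈ 6,000 spools

Holding cost per unit per year at price C is H = 0.16·C.
Evaluate total cost at each tier's feasible EOQ or, if the EOQ is below the tier, at the tier's minimum quantity.
Tier 1 (€24.60): EOQ = 2977.5 exceeds tier's upper bound 2899, so this tier is dominated.
EOQ at €21.13 = 3212.6 (feasible in tier 2): TC = 65,100×€21.13 + (65,100/3212.6)×268 + (3212.6/2)×0.16×€21.13 = €1,386,424.32.
EOQ at €19.26 = 3365.0 < 6000, so use break Q=6000: TC = 65,100×€19.26 + (65,100/6000.0)×268 + (6000.0/2)×0.16×€19.26 = €1,265,978.60.
Lowest total cost is €1,265,978.60 at Q = 6000.0.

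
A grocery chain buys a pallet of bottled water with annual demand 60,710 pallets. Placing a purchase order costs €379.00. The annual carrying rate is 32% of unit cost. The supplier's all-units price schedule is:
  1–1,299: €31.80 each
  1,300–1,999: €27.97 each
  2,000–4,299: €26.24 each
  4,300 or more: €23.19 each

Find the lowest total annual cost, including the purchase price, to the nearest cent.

TC* ≈ €1,429,170.57

Holding cost per unit per year at price C is H = 0.32·C.
Evaluate total cost at each tier's feasible EOQ or, if the EOQ is below the tier, at the tier's minimum quantity.
Tier 1 (€31.80): EOQ = 2126.6 exceeds tier's upper bound 1299, so this tier is dominated.
Tier 2 (€27.97): EOQ = 2267.5 exceeds tier's upper bound 1999, so this tier is dominated.
EOQ at €26.24 = 2341.0 (feasible in tier 3): TC = 60,710×€26.24 + (60,710/2341.0)×379 + (2341.0/2)×0.32×€26.24 = €1,612,687.60.
EOQ at €23.19 = 2490.2 < 4300, so use break Q=4300: TC = 60,710×€23.19 + (60,710/4300.0)×379 + (4300.0/2)×0.32×€23.19 = €1,429,170.57.
Lowest total cost among the candidates is at Q = 4300.0.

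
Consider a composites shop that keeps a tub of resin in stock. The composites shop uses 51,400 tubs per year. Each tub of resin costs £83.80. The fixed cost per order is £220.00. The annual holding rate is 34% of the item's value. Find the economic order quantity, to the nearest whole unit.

Q* ≈ 891 tubs

Holding cost H = 0.34 × £83.80 = £28.4920 per unit per year.
EOQ = √(2DS / H) = √(2 × 51,400 × 220 / 28.492).
= √(22,616,000 / 28.492) = √793,766.6713 ≈ 890.936.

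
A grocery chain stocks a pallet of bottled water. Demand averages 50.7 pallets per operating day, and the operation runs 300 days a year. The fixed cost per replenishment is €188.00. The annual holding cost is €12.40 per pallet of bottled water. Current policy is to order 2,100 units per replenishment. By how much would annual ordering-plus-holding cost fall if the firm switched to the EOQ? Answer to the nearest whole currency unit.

Annual demand D = 50.7 × 300 = 15,210.
EOQ = √(2DS/H) = √(2 × 15,210 × 188 / 12.4) ≈ 679.12.
Cost at Q* = (D/Q*)S + (Q*/2)H = √(2DSH) ≈ €8,421.11.
Cost at Q = 2,100: (15,210/2,100)×188 + (2,100/2)×12.4 = €1,361.66 + €13,020.00 = €14,381.66.
Excess = €14,381.66 − €8,421.11 = €5,960.55.

Extra cost ≈ €5,961 per year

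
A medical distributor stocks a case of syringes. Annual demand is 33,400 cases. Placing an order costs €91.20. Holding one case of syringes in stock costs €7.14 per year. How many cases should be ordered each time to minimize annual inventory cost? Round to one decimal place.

EOQ = √(2DS / H) = √(2 × 33,400 × 91.2 / 7.14).
= √(6,092,160 / 7.14) = √853,243.6975 ≈ 923.712.

Q* ≈ 923.7 cases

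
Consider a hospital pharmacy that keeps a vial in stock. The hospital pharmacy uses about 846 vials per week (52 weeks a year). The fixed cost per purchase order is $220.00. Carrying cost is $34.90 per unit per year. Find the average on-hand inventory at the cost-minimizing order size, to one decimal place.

Average inventory ≈ 372.4 vials

Annual demand D = 846 × 52 = 43,992.
Q* = √(2DS/H) = √(2 × 43,992 × 220 / 34.9) ≈ 744.73.
Average inventory = Q*/2 ≈ 744.73 / 2 = 372.366.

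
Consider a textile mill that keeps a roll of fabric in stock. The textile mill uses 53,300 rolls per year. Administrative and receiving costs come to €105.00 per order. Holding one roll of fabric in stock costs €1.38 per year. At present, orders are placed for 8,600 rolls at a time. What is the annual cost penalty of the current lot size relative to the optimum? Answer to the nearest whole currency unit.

Extra cost ≈ €2,655 per year

EOQ = √(2DS/H) = √(2 × 53,300 × 105 / 1.38) ≈ 2847.96.
Cost at Q* = (D/Q*)S + (Q*/2)H = √(2DSH) ≈ €3,930.18.
Cost at Q = 8,600: (53,300/8,600)×105 + (8,600/2)×1.38 = €650.76 + €5,934.00 = €6,584.76.
Excess = €6,584.76 − €3,930.18 = €2,654.57.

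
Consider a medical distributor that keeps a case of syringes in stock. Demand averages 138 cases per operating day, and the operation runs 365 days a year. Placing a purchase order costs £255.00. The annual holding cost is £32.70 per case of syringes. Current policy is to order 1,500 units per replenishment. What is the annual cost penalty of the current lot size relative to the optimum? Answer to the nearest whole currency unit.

Annual demand D = 138 × 365 = 50,370.
EOQ = √(2DS/H) = √(2 × 50,370 × 255 / 32.7) ≈ 886.33.
Cost at Q* = (D/Q*)S + (Q*/2)H = √(2DSH) ≈ £28,983.11.
Cost at Q = 1,500: (50,370/1,500)×255 + (1,500/2)×32.7 = £8,562.90 + £24,525.00 = £33,087.90.
Excess = £33,087.90 − £28,983.11 = £4,104.79.

Extra cost ≈ £4,105 per year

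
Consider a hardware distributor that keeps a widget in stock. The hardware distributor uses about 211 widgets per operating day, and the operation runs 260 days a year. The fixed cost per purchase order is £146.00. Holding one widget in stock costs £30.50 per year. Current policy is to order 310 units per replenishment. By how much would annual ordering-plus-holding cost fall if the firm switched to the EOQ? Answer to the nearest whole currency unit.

Extra cost ≈ £8,461 per year

Annual demand D = 211 × 260 = 54,860.
EOQ = √(2DS/H) = √(2 × 54,860 × 146 / 30.5) ≈ 724.72.
Cost at Q* = (D/Q*)S + (Q*/2)H = √(2DSH) ≈ £22,103.92.
Cost at Q = 310: (54,860/310)×146 + (310/2)×30.5 = £25,837.29 + £4,727.50 = £30,564.79.
Excess = £30,564.79 − £22,103.92 = £8,460.87.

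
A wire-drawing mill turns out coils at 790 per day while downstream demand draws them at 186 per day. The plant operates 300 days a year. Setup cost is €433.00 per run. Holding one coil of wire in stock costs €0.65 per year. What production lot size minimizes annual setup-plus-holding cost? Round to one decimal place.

Annual demand D = 186 × 300 = 55,800.
Production build-up factor (1 − d/p) = 1 − 186/790 = 0.7646.
Q* = √(2DS / (H(1 − d/p))) = √(2 × 55,800 × 433 / (0.65 × 0.7646)).
= √(48,322,800 / 0.497) ≈ 9860.852.

Q* ≈ 9,860.9 coils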